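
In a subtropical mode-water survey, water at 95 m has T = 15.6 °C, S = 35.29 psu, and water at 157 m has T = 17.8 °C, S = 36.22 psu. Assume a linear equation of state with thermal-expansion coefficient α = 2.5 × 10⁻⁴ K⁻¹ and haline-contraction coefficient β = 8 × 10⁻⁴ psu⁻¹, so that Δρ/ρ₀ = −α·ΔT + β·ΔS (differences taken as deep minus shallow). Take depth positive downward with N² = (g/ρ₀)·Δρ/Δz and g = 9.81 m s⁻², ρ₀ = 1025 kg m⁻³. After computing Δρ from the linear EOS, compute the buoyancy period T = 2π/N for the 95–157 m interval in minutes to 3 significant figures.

ΔT = +2.2 K, ΔS = +0.93 psu (deep − shallow).
Δρ/ρ₀ = −αΔT + βΔS = -5.50 × 10⁻⁴ + 7.44 × 10⁻⁴ = 1.94 × 10⁻⁴, so Δρ ≈ 0.1989 kg m⁻³.
N² = (g/ρ₀)·Δρ/Δz = g·(Δρ/ρ₀)/Δz = 9.81 × 1.94 × 10⁻⁴ / 62 = 3.0696 × 10⁻⁵ s⁻².
N = √(3.0696 × 10⁻⁵) = 5.5404 × 10⁻³ rad s⁻¹ → T = 2π/N = 1.1341 × 10³ s = 18.902 min ≈ 18.9 min.

18.9 min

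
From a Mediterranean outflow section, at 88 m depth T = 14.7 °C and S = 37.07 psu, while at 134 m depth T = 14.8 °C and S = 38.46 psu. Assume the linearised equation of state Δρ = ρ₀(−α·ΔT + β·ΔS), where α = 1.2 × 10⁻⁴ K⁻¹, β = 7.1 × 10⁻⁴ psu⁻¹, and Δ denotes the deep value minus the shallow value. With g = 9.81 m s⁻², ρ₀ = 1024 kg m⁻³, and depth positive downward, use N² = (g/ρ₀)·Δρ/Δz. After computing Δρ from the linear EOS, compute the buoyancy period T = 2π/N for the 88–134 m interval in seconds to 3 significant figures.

ΔT = +0.1 K, ΔS = +1.39 psu (deep − shallow).
Δρ/ρ₀ = −αΔT + βΔS = -1.20 × 10⁻⁵ + 9.869 × 10⁻⁴ = 9.749 × 10⁻⁴, so Δρ ≈ 0.9983 kg m⁻³.
N² = (g/ρ₀)·Δρ/Δz = g·(Δρ/ρ₀)/Δz = 9.81 × 9.749 × 10⁻⁴ / 46 = 2.0791 × 10⁻⁴ s⁻².
N = √(2.0791 × 10⁻⁴) = 0.014419 rad s⁻¹ → T = 2π/N = 435.76 s ≈ 436 s.

436 s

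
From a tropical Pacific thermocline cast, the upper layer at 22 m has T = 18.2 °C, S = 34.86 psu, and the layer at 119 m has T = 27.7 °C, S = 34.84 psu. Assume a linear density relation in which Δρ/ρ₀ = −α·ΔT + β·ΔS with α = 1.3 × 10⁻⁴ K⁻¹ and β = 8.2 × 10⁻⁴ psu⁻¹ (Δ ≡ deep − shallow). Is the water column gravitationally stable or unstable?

ΔT = 27.7 − 18.2 = +9.5 K and ΔS = 34.84 − 34.86 = -0.02 psu (deep − shallow).
−αΔT = -1.235 × 10⁻³; βΔS = -1.64 × 10⁻⁵; sum Δρ/ρ₀ = -1.2514 × 10⁻³.
Δρ/ρ₀ < 0, so Δρ < 0: deeper water is lighter → statically unstable; the column would overturn.

unstable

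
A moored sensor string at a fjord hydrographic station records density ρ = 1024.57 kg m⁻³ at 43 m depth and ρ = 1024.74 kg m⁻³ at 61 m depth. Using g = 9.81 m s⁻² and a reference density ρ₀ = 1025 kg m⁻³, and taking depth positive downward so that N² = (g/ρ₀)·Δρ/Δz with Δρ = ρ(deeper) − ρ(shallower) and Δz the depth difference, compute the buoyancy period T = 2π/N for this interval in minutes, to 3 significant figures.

11.0 min

Δρ = 1024.74 − 1024.57 = 0.17 kg m⁻³ over Δz = 61 − 43 = 18 m.
N² = (9.81/1025) × (0.17/18) = 9.0390 × 10⁻⁵ s⁻².
N = √(9.0390 × 10⁻⁵) = 9.5074 × 10⁻³ rad s⁻¹, so T = 2π/N = 660.87 s = 11.014 min ≈ 11.0 min.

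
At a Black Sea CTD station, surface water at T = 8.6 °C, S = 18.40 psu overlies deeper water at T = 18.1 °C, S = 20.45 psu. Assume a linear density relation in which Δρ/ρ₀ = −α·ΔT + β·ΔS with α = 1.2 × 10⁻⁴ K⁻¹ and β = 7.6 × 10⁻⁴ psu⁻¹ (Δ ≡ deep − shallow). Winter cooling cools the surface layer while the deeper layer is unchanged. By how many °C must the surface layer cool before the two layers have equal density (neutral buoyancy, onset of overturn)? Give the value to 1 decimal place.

Neutral buoyancy requires Δρ = 0, i.e. −α(T_deep − T_surf′) + β(S_deep − S_surf) = 0.
T_surf′ = T_deep − (β/α)·ΔS = 18.1 − (7.6 × 10⁻⁴/1.2 × 10⁻⁴)·(+2.05) = 5.117 °C.
Cooling required: 8.6 − (5.117) = 3.483 °C.

3.5 °C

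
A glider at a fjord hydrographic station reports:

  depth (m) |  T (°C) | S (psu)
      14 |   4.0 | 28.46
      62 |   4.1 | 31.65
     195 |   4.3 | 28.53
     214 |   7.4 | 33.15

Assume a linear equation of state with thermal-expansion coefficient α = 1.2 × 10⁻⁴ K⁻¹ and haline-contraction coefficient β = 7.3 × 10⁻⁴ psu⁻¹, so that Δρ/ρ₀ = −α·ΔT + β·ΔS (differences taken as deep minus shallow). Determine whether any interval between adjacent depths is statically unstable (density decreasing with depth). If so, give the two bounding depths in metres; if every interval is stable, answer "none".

62–195 m

Evaluate Δρ/ρ₀ = −αΔT + βΔS across each adjacent pair:
  14–62 m: −αΔT+βΔS = −(1.2 × 10⁻⁴)(+0.1)+(7.3 × 10⁻⁴)(+3.19) = 2.3 × 10⁻³ → stable
  62–195 m: −αΔT+βΔS = −(1.2 × 10⁻⁴)(+0.2)+(7.3 × 10⁻⁴)(-3.12) = -2.3 × 10⁻³ → UNSTABLE
  195–214 m: −αΔT+βΔS = −(1.2 × 10⁻⁴)(+3.1)+(7.3 × 10⁻⁴)(+4.62) = 3.0 × 10⁻³ → stable
The 62–195 m interval has Δρ < 0: lighter water underlies denser water.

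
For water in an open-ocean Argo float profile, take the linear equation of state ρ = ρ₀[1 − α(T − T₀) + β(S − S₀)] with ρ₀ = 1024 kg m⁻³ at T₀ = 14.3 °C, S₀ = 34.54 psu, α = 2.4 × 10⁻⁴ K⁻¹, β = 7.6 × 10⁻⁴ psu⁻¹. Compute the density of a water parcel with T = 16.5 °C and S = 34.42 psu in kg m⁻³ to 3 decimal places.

1023.366 kg m⁻³

T − T₀ = +2.2 K, S − S₀ = -0.12 psu.
Bracket = 1 − α·(+2.2) + β·(-0.12) = 1 + (-6.192 × 10⁻⁴) = 0.9993808.
ρ = 1024 × 0.9993808 = 1023.366 kg m⁻³.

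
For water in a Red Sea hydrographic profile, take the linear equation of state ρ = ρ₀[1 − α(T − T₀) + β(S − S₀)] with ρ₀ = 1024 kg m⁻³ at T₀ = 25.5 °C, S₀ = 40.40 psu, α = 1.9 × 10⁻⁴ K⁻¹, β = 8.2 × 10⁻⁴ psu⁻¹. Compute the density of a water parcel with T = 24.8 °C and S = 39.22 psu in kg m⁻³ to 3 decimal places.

1023.145 kg m⁻³

T − T₀ = -0.7 K, S − S₀ = -1.18 psu.
Bracket = 1 − α·(-0.7) + β·(-1.18) = 1 + (-8.346 × 10⁻⁴) = 0.9991654.
ρ = 1024 × 0.9991654 = 1023.145 kg m⁻³.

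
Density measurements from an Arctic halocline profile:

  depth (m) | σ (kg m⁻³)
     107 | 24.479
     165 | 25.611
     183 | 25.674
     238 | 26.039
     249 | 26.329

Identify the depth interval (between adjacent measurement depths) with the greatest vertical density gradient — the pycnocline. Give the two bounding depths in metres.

238–249 m

Compute the density gradient over each adjacent pair:
  107–165 m: Δρ/Δz = 1.132/58 = 0.020 kg m⁻⁴
  165–183 m: Δρ/Δz = 0.063/18 = 3.5 × 10⁻³ kg m⁻⁴
  183–238 m: Δρ/Δz = 0.365/55 = 6.6 × 10⁻³ kg m⁻⁴
  238–249 m: Δρ/Δz = 0.290/11 = 0.026 kg m⁻⁴
The largest gradient is in the 238–249 m interval — the pycnocline.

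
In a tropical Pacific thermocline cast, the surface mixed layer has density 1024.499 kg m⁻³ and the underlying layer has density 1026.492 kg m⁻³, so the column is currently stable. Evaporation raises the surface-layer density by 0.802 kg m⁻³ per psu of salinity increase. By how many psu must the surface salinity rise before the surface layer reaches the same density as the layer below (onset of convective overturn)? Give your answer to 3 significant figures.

Density deficit of the surface layer: 1026.492 − 1024.499 = 1.993 kg m⁻³.
Required change = 1.993 / 0.802 = 2.49 psu.

2.49 psu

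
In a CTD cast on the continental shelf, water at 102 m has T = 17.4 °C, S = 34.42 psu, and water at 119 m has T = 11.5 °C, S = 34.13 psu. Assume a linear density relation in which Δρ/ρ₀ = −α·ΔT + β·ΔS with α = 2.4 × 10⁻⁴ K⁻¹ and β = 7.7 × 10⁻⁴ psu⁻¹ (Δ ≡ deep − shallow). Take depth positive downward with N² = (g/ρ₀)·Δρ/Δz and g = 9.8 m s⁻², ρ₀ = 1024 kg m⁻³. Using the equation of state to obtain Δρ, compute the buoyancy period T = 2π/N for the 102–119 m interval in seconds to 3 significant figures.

ΔT = -5.9 K, ΔS = -0.29 psu (deep − shallow).
Δρ/ρ₀ = −αΔT + βΔS = 1.416 × 10⁻³ − 2.233 × 10⁻⁴ = 1.1927 × 10⁻³, so Δρ ≈ 1.221 kg m⁻³.
N² = (g/ρ₀)·Δρ/Δz = g·(Δρ/ρ₀)/Δz = 9.8 × 1.1927 × 10⁻³ / 17 = 6.8756 × 10⁻⁴ s⁻².
N = √(6.8756 × 10⁻⁴) = 0.026221 rad s⁻¹ → T = 2π/N = 239.62 s ≈ 240 s.

240 s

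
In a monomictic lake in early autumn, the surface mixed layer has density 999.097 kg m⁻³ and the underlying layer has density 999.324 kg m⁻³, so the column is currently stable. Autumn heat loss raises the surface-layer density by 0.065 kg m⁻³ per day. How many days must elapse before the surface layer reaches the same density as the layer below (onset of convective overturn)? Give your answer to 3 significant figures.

Density deficit of the surface layer: 999.324 − 999.097 = 0.227 kg m⁻³.
Required change = 0.227 / 0.065 = 3.49 days.

3.49 days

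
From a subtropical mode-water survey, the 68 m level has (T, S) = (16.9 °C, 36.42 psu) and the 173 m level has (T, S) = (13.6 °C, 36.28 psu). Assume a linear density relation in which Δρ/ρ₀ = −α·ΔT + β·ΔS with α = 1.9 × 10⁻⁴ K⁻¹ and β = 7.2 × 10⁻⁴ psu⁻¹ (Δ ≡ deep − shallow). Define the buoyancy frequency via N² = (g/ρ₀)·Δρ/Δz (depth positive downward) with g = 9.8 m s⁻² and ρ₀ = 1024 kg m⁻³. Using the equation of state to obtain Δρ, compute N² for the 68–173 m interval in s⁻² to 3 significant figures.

ΔT = -3.3 K, ΔS = -0.14 psu (deep − shallow).
Δρ/ρ₀ = −αΔT + βΔS = 6.27 × 10⁻⁴ − 1.008 × 10⁻⁴ = 5.262 × 10⁻⁴, so Δρ ≈ 0.5388 kg m⁻³.
N² = (g/ρ₀)·Δρ/Δz = g·(Δρ/ρ₀)/Δz = 9.8 × 5.262 × 10⁻⁴ / 105 = 4.9112 × 10⁻⁵ s⁻² ≈ 4.91 × 10⁻⁵ s⁻².

4.91 × 10⁻⁵ s⁻²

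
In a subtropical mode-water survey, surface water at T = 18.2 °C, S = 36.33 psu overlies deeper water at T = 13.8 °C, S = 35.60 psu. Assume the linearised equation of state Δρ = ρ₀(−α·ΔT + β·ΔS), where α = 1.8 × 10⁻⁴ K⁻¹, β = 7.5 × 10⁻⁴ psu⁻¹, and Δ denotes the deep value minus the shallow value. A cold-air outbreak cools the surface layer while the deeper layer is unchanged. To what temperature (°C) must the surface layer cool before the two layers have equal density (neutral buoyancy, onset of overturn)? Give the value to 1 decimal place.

Neutral buoyancy requires Δρ = 0, i.e. −α(T_deep − T_surf′) + β(S_deep − S_surf) = 0.
T_surf′ = T_deep − (β/α)·ΔS = 13.8 − (7.5 × 10⁻⁴/1.8 × 10⁻⁴)·(-0.73) = 16.842 °C.
Cooling required: 18.2 − (16.842) = 1.358 °C.

16.8 °C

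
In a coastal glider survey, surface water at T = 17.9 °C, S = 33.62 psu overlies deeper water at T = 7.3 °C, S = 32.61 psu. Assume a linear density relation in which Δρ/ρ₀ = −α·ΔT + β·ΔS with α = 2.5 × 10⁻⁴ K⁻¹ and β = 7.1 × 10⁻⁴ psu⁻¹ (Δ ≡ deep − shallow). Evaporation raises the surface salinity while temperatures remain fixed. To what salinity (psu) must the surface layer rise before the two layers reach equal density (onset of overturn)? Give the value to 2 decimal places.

Neutral buoyancy requires −α(T_deep − T_surf) + β(S_deep − S_surf′) = 0.
S_surf′ = S_deep − (α/β)·ΔT = 32.61 − (2.5 × 10⁻⁴/7.1 × 10⁻⁴)·(-10.6) = 36.3424 psu.
Increase required: 36.3424 − 33.62 = 2.7224 psu.

36.34 psu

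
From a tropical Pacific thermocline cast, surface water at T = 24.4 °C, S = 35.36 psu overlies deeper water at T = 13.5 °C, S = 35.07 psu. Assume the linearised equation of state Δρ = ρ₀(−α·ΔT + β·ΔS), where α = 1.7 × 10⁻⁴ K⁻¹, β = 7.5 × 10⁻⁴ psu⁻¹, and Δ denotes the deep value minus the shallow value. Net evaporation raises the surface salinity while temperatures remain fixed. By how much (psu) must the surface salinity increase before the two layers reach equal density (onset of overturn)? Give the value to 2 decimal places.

Neutral buoyancy requires −α(T_deep − T_surf) + β(S_deep − S_surf′) = 0.
S_surf′ = S_deep − (α/β)·ΔT = 35.07 − (1.7 × 10⁻⁴/7.5 × 10⁻⁴)·(-10.9) = 37.5407 psu.
Increase required: 37.5407 − 35.36 = 2.1807 psu.

2.18 psu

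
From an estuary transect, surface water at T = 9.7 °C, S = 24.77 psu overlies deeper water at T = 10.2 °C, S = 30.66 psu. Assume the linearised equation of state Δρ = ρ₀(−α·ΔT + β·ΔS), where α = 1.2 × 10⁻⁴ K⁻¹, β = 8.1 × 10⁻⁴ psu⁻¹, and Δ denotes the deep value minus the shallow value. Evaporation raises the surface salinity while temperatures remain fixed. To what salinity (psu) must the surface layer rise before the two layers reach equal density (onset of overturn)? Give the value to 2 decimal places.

Neutral buoyancy requires −α(T_deep − T_surf) + β(S_deep − S_surf′) = 0.
S_surf′ = S_deep − (α/β)·ΔT = 30.66 − (1.2 × 10⁻⁴/8.1 × 10⁻⁴)·(+0.5) = 30.5859 psu.
Increase required: 30.5859 − 24.77 = 5.8159 psu.

30.59 psu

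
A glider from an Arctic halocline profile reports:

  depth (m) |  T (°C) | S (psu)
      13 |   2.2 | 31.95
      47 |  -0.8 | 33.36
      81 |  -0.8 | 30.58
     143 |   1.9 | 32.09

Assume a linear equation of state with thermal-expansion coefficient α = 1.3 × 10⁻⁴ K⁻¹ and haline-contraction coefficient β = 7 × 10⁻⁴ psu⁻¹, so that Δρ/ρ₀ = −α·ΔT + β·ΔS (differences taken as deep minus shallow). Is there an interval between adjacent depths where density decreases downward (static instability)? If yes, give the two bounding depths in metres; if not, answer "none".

Evaluate Δρ/ρ₀ = −αΔT + βΔS across each adjacent pair:
  13–47 m: −αΔT+βΔS = −(1.3 × 10⁻⁴)(-3.0)+(7 × 10⁻⁴)(+1.41) = 1.4 × 10⁻³ → stable
  47–81 m: −αΔT+βΔS = −(1.3 × 10⁻⁴)(+0.0)+(7 × 10⁻⁴)(-2.78) = -1.9 × 10⁻³ → UNSTABLE
  81–143 m: −αΔT+βΔS = −(1.3 × 10⁻⁴)(+2.7)+(7 × 10⁻⁴)(+1.51) = 7.1 × 10⁻⁴ → stable
The 47–81 m interval has Δρ < 0: lighter water underlies denser water.

47–81 m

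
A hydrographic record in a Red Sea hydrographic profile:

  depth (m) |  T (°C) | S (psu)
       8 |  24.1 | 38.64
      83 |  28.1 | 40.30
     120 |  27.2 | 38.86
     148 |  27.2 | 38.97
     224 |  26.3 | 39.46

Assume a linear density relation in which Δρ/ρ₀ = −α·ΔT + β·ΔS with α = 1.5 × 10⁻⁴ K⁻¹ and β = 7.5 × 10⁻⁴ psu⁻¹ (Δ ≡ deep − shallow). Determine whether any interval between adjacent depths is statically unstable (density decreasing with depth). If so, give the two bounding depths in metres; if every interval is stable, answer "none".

83–120 m

Evaluate Δρ/ρ₀ = −αΔT + βΔS across each adjacent pair:
  8–83 m: −αΔT+βΔS = −(1.5 × 10⁻⁴)(+4.0)+(7.5 × 10⁻⁴)(+1.66) = 6.5 × 10⁻⁴ → stable
  83–120 m: −αΔT+βΔS = −(1.5 × 10⁻⁴)(-0.9)+(7.5 × 10⁻⁴)(-1.44) = -9.4 × 10⁻⁴ → UNSTABLE
  120–148 m: −αΔT+βΔS = −(1.5 × 10⁻⁴)(+0.0)+(7.5 × 10⁻⁴)(+0.11) = 8.2 × 10⁻⁵ → stable
  148–224 m: −αΔT+βΔS = −(1.5 × 10⁻⁴)(-0.9)+(7.5 × 10⁻⁴)(+0.49) = 5.0 × 10⁻⁴ → stable
The 83–120 m interval has Δρ < 0: lighter water underlies denser water.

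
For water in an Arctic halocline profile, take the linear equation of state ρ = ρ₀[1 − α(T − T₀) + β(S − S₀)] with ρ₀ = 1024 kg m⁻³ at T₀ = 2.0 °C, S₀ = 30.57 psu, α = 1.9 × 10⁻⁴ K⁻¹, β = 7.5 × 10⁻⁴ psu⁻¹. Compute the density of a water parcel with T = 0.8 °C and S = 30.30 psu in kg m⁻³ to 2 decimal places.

T − T₀ = -1.2 K, S − S₀ = -0.27 psu.
Bracket = 1 − α·(-1.2) + β·(-0.27) = 1 + (2.55 × 10⁻⁵) = 1.0000255.
ρ = 1024 × 1.0000255 = 1024.03 kg m⁻³.

1024.03 kg m⁻³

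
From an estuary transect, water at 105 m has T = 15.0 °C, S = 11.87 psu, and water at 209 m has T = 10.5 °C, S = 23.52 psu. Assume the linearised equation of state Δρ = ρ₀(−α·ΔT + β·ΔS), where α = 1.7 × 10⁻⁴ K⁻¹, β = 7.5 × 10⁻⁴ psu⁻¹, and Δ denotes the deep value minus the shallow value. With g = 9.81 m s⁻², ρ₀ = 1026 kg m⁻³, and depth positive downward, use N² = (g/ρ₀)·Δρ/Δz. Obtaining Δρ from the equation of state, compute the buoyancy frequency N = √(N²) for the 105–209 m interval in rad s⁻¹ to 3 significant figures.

0.0299 rad s⁻¹

ΔT = -4.5 K, ΔS = +11.65 psu (deep − shallow).
Δρ/ρ₀ = −αΔT + βΔS = 7.65 × 10⁻⁴ + 8.7375 × 10⁻³ = 9.5025 × 10⁻³, so Δρ ≈ 9.750 kg m⁻³.
N² = (g/ρ₀)·Δρ/Δz = g·(Δρ/ρ₀)/Δz = 9.81 × 9.5025 × 10⁻³ / 104 = 8.9634 × 10⁻⁴ s⁻².
N = √(8.9634 × 10⁻⁴) = 0.029939 rad s⁻¹ ≈ 0.0299 rad s⁻¹.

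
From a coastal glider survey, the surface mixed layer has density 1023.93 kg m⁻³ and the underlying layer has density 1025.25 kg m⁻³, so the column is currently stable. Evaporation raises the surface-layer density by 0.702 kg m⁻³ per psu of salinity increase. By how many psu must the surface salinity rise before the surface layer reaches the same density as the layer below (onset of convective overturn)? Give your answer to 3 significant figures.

Density deficit of the surface layer: 1025.25 − 1023.93 = 1.32 kg m⁻³.
Required change = 1.32 / 0.702 = 1.88 psu.

1.88 psu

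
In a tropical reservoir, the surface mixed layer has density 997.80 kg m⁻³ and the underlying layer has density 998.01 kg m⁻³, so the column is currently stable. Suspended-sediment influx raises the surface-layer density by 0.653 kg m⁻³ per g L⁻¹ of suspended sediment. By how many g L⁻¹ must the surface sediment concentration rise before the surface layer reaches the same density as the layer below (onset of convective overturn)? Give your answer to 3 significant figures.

0.322 g L⁻¹

Density deficit of the surface layer: 998.01 − 997.80 = 0.21 kg m⁻³.
Required change = 0.21 / 0.653 = 0.322 g L⁻¹.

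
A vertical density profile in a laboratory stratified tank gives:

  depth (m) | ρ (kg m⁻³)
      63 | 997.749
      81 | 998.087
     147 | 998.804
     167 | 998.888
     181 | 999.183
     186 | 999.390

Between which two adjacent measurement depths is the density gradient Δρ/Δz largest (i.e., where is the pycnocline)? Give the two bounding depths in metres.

181–186 m

Compute the density gradient over each adjacent pair:
  63–81 m: Δρ/Δz = 0.338/18 = 0.019 kg m⁻⁴
  81–147 m: Δρ/Δz = 0.717/66 = 0.011 kg m⁻⁴
  147–167 m: Δρ/Δz = 0.084/20 = 4.2 × 10⁻³ kg m⁻⁴
  167–181 m: Δρ/Δz = 0.295/14 = 0.021 kg m⁻⁴
  181–186 m: Δρ/Δz = 0.207/5 = 0.041 kg m⁻⁴
The largest gradient is in the 181–186 m interval — the pycnocline.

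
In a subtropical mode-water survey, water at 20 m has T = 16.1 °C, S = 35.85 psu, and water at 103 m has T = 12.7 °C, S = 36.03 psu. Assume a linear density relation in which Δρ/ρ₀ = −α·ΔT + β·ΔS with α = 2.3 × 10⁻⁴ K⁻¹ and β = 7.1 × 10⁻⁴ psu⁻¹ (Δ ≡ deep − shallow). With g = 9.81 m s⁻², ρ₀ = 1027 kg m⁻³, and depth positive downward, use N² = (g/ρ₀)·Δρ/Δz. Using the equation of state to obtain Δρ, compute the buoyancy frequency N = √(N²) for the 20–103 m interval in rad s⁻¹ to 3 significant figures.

0.0104 rad s⁻¹

ΔT = -3.4 K, ΔS = +0.18 psu (deep − shallow).
Δρ/ρ₀ = −αΔT + βΔS = 7.82 × 10⁻⁴ + 1.278 × 10⁻⁴ = 9.098 × 10⁻⁴, so Δρ ≈ 0.9344 kg m⁻³.
N² = (g/ρ₀)·Δρ/Δz = g·(Δρ/ρ₀)/Δz = 9.81 × 9.098 × 10⁻⁴ / 83 = 1.0753 × 10⁻⁴ s⁻².
N = √(1.0753 × 10⁻⁴) = 0.010370 rad s⁻¹ ≈ 0.0104 rad s⁻¹.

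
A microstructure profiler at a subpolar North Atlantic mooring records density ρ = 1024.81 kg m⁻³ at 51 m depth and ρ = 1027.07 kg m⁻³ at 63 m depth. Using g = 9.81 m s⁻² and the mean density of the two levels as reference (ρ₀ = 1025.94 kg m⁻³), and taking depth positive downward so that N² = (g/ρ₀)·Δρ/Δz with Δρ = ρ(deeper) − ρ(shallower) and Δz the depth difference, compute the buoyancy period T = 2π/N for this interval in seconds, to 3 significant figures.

148 s

Δρ = 1027.07 − 1024.81 = 2.26 kg m⁻³ over Δz = 63 − 51 = 12 m.
N² = (9.81/1025.94) × (2.26/12) = 1.8008 × 10⁻³ s⁻².
N = √(1.8008 × 10⁻³) = 0.042436 rad s⁻¹, so T = 2π/N = 148.06 s ≈ 148 s.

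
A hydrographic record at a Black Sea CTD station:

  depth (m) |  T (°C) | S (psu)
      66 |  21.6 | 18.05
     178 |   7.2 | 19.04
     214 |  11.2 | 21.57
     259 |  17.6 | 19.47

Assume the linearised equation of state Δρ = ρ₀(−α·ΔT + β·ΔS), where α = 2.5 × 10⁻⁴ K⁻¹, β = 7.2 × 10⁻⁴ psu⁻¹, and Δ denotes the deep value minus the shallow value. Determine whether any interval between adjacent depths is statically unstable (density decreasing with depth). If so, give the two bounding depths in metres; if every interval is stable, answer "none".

214–259 m

Evaluate Δρ/ρ₀ = −αΔT + βΔS across each adjacent pair:
  66–178 m: −αΔT+βΔS = −(2.5 × 10⁻⁴)(-14.4)+(7.2 × 10⁻⁴)(+0.99) = 4.3 × 10⁻³ → stable
  178–214 m: −αΔT+βΔS = −(2.5 × 10⁻⁴)(+4.0)+(7.2 × 10⁻⁴)(+2.53) = 8.2 × 10⁻⁴ → stable
  214–259 m: −αΔT+βΔS = −(2.5 × 10⁻⁴)(+6.4)+(7.2 × 10⁻⁴)(-2.10) = -3.1 × 10⁻³ → UNSTABLE
The 214–259 m interval has Δρ < 0: lighter water underlies denser water.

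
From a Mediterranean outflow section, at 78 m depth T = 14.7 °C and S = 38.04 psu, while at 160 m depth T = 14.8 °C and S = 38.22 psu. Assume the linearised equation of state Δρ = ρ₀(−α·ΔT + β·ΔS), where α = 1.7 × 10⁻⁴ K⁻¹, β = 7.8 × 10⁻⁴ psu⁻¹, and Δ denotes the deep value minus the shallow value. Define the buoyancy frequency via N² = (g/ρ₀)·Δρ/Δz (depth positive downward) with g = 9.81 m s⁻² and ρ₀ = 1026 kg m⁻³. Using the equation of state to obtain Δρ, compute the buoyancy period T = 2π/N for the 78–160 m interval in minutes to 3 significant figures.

27.3 min

ΔT = +0.1 K, ΔS = +0.18 psu (deep − shallow).
Δρ/ρ₀ = −αΔT + βΔS = -1.70 × 10⁻⁵ + 1.404 × 10⁻⁴ = 1.234 × 10⁻⁴, so Δρ ≈ 0.1266 kg m⁻³.
N² = (g/ρ₀)·Δρ/Δz = g·(Δρ/ρ₀)/Δz = 9.81 × 1.234 × 10⁻⁴ / 82 = 1.4763 × 10⁻⁵ s⁻².
N = √(1.4763 × 10⁻⁵) = 3.8423 × 10⁻³ rad s⁻¹ → T = 2π/N = 1.6353 × 10³ s = 27.255 min ≈ 27.3 min.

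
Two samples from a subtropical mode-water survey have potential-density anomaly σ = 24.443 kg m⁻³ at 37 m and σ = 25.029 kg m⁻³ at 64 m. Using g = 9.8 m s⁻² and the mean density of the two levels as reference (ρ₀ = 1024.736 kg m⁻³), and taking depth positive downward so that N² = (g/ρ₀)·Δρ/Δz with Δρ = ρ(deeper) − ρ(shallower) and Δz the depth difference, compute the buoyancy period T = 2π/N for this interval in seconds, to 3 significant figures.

436 s

Δρ = 1025.029 − 1024.443 = 0.586 kg m⁻³ over Δz = 64 − 37 = 27 m.
N² = (9.8/1024.736) × (0.586/27) = 2.0756 × 10⁻⁴ s⁻².
N = √(2.0756 × 10⁻⁴) = 0.014407 rad s⁻¹, so T = 2π/N = 436.12 s ≈ 436 s.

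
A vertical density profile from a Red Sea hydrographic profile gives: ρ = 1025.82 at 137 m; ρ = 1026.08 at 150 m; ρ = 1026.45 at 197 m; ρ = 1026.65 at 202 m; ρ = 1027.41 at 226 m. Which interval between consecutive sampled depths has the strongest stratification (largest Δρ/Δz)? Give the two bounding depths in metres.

197–202 m

Compute the density gradient over each adjacent pair:
  137–150 m: Δρ/Δz = 0.26/13 = 0.020 kg m⁻⁴
  150–197 m: Δρ/Δz = 0.37/47 = 7.9 × 10⁻³ kg m⁻⁴
  197–202 m: Δρ/Δz = 0.20/5 = 0.040 kg m⁻⁴
  202–226 m: Δρ/Δz = 0.76/24 = 0.032 kg m⁻⁴
The largest gradient is in the 197–202 m interval — the pycnocline.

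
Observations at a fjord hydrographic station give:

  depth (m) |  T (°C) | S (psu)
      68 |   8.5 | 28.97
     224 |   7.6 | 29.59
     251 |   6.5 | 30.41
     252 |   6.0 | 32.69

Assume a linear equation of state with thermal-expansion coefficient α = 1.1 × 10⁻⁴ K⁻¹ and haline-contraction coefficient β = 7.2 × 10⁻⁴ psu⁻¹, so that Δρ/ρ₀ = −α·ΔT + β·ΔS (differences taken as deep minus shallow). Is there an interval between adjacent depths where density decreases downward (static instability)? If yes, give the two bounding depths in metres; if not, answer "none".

Evaluate Δρ/ρ₀ = −αΔT + βΔS across each adjacent pair:
  68–224 m: −αΔT+βΔS = −(1.1 × 10⁻⁴)(-0.9)+(7.2 × 10⁻⁴)(+0.62) = 5.5 × 10⁻⁴ → stable
  224–251 m: −αΔT+βΔS = −(1.1 × 10⁻⁴)(-1.1)+(7.2 × 10⁻⁴)(+0.82) = 7.1 × 10⁻⁴ → stable
  251–252 m: −αΔT+βΔS = −(1.1 × 10⁻⁴)(-0.5)+(7.2 × 10⁻⁴)(+2.28) = 1.7 × 10⁻³ → stable
Every interval has Δρ > 0: the column is stably stratified throughout.

none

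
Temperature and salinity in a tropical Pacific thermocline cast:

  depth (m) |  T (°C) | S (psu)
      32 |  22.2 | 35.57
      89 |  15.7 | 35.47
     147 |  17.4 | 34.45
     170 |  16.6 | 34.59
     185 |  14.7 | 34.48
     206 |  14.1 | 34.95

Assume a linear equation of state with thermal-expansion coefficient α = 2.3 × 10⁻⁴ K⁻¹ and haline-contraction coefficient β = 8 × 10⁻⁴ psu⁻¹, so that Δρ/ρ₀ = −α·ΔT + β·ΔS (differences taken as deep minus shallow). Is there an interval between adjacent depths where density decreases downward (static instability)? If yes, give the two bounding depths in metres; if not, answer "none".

Evaluate Δρ/ρ₀ = −αΔT + βΔS across each adjacent pair:
  32–89 m: −αΔT+βΔS = −(2.3 × 10⁻⁴)(-6.5)+(8 × 10⁻⁴)(-0.10) = 1.4 × 10⁻³ → stable
  89–147 m: −αΔT+βΔS = −(2.3 × 10⁻⁴)(+1.7)+(8 × 10⁻⁴)(-1.02) = -1.2 × 10⁻³ → UNSTABLE
  147–170 m: −αΔT+βΔS = −(2.3 × 10⁻⁴)(-0.8)+(8 × 10⁻⁴)(+0.14) = 3.0 × 10⁻⁴ → stable
  170–185 m: −αΔT+βΔS = −(2.3 × 10⁻⁴)(-1.9)+(8 × 10⁻⁴)(-0.11) = 3.5 × 10⁻⁴ → stable
  185–206 m: −αΔT+βΔS = −(2.3 × 10⁻⁴)(-0.6)+(8 × 10⁻⁴)(+0.47) = 5.1 × 10⁻⁴ → stable
The 89–147 m interval has Δρ < 0: lighter water underlies denser water.

89–147 m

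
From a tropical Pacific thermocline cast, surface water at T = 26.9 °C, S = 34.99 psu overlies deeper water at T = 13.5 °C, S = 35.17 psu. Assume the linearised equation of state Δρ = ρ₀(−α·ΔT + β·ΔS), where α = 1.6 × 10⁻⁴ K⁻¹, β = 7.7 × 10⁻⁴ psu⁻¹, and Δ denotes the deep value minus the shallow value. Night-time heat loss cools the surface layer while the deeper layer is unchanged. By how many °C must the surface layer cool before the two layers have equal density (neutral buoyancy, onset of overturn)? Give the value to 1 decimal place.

14.3 °C

Neutral buoyancy requires Δρ = 0, i.e. −α(T_deep − T_surf′) + β(S_deep − S_surf) = 0.
T_surf′ = T_deep − (β/α)·ΔS = 13.5 − (7.7 × 10⁻⁴/1.6 × 10⁻⁴)·(+0.18) = 12.634 °C.
Cooling required: 26.9 − (12.634) = 14.266 °C.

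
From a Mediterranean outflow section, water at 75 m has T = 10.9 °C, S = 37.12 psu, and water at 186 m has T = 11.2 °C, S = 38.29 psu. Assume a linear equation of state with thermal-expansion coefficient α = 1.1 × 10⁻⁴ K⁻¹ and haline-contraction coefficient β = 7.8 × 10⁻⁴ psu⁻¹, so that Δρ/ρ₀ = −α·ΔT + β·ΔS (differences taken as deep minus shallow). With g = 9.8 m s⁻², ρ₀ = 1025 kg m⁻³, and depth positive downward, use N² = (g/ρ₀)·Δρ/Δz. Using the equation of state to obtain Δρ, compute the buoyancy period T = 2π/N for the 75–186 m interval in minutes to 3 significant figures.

11.9 min

ΔT = +0.3 K, ΔS = +1.17 psu (deep − shallow).
Δρ/ρ₀ = −αΔT + βΔS = -3.30 × 10⁻⁵ + 9.126 × 10⁻⁴ = 8.796 × 10⁻⁴, so Δρ ≈ 0.9016 kg m⁻³.
N² = (g/ρ₀)·Δρ/Δz = g·(Δρ/ρ₀)/Δz = 9.8 × 8.796 × 10⁻⁴ / 111 = 7.7658 × 10⁻⁵ s⁻².
N = √(7.7658 × 10⁻⁵) = 8.8124 × 10⁻³ rad s⁻¹ → T = 2π/N = 712.99 s = 11.883 min ≈ 11.9 min.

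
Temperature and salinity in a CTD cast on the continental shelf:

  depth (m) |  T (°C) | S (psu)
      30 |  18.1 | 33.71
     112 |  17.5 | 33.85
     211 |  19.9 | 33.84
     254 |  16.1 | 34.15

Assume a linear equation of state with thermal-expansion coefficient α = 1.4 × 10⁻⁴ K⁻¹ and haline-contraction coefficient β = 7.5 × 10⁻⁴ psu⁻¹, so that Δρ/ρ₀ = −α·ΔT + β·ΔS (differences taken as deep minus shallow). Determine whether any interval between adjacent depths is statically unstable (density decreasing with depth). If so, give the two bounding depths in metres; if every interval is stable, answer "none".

Evaluate Δρ/ρ₀ = −αΔT + βΔS across each adjacent pair:
  30–112 m: −αΔT+βΔS = −(1.4 × 10⁻⁴)(-0.6)+(7.5 × 10⁻⁴)(+0.14) = 1.9 × 10⁻⁴ → stable
  112–211 m: −αΔT+βΔS = −(1.4 × 10⁻⁴)(+2.4)+(7.5 × 10⁻⁴)(-0.01) = -3.4 × 10⁻⁴ → UNSTABLE
  211–254 m: −αΔT+βΔS = −(1.4 × 10⁻⁴)(-3.8)+(7.5 × 10⁻⁴)(+0.31) = 7.6 × 10⁻⁴ → stable
The 112–211 m interval has Δρ < 0: lighter water underlies denser water.

112–211 m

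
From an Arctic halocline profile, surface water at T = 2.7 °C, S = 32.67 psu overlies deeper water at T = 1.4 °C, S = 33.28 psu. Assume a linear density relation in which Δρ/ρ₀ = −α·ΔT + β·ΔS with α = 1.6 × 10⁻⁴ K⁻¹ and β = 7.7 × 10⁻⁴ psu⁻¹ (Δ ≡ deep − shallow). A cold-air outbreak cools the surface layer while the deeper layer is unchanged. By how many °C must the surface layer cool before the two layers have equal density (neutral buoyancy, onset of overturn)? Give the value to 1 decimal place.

4.2 °C

Neutral buoyancy requires Δρ = 0, i.e. −α(T_deep − T_surf′) + β(S_deep − S_surf) = 0.
T_surf′ = T_deep − (β/α)·ΔS = 1.4 − (7.7 × 10⁻⁴/1.6 × 10⁻⁴)·(+0.61) = -1.536 °C.
Cooling required: 2.7 − (-1.536) = 4.236 °C.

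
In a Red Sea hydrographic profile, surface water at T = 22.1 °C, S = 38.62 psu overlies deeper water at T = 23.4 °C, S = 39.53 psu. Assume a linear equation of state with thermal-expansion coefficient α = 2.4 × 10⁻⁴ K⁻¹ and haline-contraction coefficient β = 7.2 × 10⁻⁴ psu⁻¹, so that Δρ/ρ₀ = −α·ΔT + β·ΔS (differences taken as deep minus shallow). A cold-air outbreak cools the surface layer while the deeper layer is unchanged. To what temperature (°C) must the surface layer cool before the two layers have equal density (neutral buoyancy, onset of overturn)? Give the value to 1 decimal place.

20.7 °C

Neutral buoyancy requires Δρ = 0, i.e. −α(T_deep − T_surf′) + β(S_deep − S_surf) = 0.
T_surf′ = T_deep − (β/α)·ΔS = 23.4 − (7.2 × 10⁻⁴/2.4 × 10⁻⁴)·(+0.91) = 20.670 °C.
Cooling required: 22.1 − (20.670) = 1.430 °C.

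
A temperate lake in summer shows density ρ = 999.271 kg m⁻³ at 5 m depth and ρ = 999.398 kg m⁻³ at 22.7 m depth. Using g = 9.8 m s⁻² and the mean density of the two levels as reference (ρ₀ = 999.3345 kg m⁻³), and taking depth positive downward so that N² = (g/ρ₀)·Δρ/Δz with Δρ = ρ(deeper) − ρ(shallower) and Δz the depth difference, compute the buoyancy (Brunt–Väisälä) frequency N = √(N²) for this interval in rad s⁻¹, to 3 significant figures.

8.39 × 10⁻³ rad s⁻¹

Δρ = 999.398 − 999.271 = 0.127 kg m⁻³ over Δz = 22.7 − 5 = 17.7 m.
N² = (9.8/999.3345) × (0.127/17.7) = 7.0363 × 10⁻⁵ s⁻².
N = √(7.0363 × 10⁻⁵) = 8.3883 × 10⁻³ rad s⁻¹ ≈ 8.39 × 10⁻³ rad s⁻¹.
N² > 0, so the interval is statically stable.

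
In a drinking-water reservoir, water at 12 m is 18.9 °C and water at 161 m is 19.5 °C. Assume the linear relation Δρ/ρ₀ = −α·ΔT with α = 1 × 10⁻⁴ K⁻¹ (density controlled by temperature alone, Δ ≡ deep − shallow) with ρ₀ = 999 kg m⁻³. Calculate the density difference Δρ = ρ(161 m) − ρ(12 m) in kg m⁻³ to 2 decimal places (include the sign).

-0.06 kg m⁻³

ΔT = +0.6 K, Δρ/ρ₀ = −αΔT = -6.00 × 10⁻⁵.
Δρ = 999 × (-6.00 × 10⁻⁵) = -0.06 kg m⁻³.
Negative Δρ: lighter below, statically unstable.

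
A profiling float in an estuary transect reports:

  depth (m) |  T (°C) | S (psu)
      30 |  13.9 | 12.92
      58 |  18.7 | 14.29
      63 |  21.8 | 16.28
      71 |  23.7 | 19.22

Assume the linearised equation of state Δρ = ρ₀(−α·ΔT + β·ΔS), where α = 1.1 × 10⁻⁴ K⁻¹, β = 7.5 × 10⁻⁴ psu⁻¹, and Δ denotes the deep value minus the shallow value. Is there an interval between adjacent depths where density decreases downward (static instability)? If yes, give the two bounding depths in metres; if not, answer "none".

none

Evaluate Δρ/ρ₀ = −αΔT + βΔS across each adjacent pair:
  30–58 m: −αΔT+βΔS = −(1.1 × 10⁻⁴)(+4.8)+(7.5 × 10⁻⁴)(+1.37) = 5.0 × 10⁻⁴ → stable
  58–63 m: −αΔT+βΔS = −(1.1 × 10⁻⁴)(+3.1)+(7.5 × 10⁻⁴)(+1.99) = 1.2 × 10⁻³ → stable
  63–71 m: −αΔT+βΔS = −(1.1 × 10⁻⁴)(+1.9)+(7.5 × 10⁻⁴)(+2.94) = 2.0 × 10⁻³ → stable
Every interval has Δρ > 0: the column is stably stratified throughout.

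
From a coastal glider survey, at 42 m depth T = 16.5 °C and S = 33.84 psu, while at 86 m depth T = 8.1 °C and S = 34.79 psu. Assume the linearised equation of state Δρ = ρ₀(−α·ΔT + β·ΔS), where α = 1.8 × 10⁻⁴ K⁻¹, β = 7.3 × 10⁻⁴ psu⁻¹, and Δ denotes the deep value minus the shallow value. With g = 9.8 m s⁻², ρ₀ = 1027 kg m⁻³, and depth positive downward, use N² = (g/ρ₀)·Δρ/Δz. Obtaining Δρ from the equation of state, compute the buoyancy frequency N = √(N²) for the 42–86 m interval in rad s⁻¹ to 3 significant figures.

ΔT = -8.4 K, ΔS = +0.95 psu (deep − shallow).
Δρ/ρ₀ = −αΔT + βΔS = 1.512 × 10⁻³ + 6.935 × 10⁻⁴ = 2.2055 × 10⁻³, so Δρ ≈ 2.265 kg m⁻³.
N² = (g/ρ₀)·Δρ/Δz = g·(Δρ/ρ₀)/Δz = 9.8 × 2.2055 × 10⁻³ / 44 = 4.9123 × 10⁻⁴ s⁻².
N = √(4.9123 × 10⁻⁴) = 0.022164 rad s⁻¹ ≈ 0.0222 rad s⁻¹.

0.0222 rad s⁻¹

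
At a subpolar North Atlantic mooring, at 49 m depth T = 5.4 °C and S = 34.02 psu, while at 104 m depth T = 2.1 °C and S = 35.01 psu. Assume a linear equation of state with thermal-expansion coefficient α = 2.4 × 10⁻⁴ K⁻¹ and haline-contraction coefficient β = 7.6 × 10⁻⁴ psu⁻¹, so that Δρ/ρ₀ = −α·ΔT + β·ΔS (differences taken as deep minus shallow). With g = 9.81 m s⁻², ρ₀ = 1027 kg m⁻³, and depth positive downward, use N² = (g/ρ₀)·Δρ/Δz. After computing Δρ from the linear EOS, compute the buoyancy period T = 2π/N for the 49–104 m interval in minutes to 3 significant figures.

ΔT = -3.3 K, ΔS = +0.99 psu (deep − shallow).
Δρ/ρ₀ = −αΔT + βΔS = 7.92 × 10⁻⁴ + 7.524 × 10⁻⁴ = 1.5444 × 10⁻³, so Δρ ≈ 1.586 kg m⁻³.
N² = (g/ρ₀)·Δρ/Δz = g·(Δρ/ρ₀)/Δz = 9.81 × 1.5444 × 10⁻³ / 55 = 2.7546 × 10⁻⁴ s⁻².
N = √(2.7546 × 10⁻⁴) = 0.016597 rad s⁻¹ → T = 2π/N = 378.57 s = 6.3095 min ≈ 6.31 min.

6.31 min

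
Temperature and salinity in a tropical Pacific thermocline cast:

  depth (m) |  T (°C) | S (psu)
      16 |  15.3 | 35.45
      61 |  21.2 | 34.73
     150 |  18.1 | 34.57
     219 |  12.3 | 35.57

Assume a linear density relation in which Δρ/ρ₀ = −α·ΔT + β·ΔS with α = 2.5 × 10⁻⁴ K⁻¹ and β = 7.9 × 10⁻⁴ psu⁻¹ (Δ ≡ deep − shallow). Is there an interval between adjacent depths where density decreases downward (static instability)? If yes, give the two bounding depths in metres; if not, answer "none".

Evaluate Δρ/ρ₀ = −αΔT + βΔS across each adjacent pair:
  16–61 m: −αΔT+βΔS = −(2.5 × 10⁻⁴)(+5.9)+(7.9 × 10⁻⁴)(-0.72) = -2.0 × 10⁻³ → UNSTABLE
  61–150 m: −αΔT+βΔS = −(2.5 × 10⁻⁴)(-3.1)+(7.9 × 10⁻⁴)(-0.16) = 6.5 × 10⁻⁴ → stable
  150–219 m: −αΔT+βΔS = −(2.5 × 10⁻⁴)(-5.8)+(7.9 × 10⁻⁴)(+1.00) = 2.2 × 10⁻³ → stable
The 16–61 m interval has Δρ < 0: lighter water underlies denser water.

16–61 m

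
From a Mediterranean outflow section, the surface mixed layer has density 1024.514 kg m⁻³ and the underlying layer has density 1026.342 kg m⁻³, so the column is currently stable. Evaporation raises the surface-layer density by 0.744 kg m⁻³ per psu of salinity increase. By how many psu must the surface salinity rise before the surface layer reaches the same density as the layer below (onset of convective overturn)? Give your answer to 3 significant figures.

Density deficit of the surface layer: 1026.342 − 1024.514 = 1.828 kg m⁻³.
Required change = 1.828 / 0.744 = 2.46 psu.

2.46 psu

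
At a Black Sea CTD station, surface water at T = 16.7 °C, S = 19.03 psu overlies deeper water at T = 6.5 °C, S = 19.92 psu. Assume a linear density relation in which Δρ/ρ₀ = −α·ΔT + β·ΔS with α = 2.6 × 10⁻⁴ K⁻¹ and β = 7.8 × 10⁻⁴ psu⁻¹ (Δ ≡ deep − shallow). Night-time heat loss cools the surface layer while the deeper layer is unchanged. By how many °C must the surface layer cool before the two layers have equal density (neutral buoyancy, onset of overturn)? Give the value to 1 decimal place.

Neutral buoyancy requires Δρ = 0, i.e. −α(T_deep − T_surf′) + β(S_deep − S_surf) = 0.
T_surf′ = T_deep − (β/α)·ΔS = 6.5 − (7.8 × 10⁻⁴/2.6 × 10⁻⁴)·(+0.89) = 3.830 °C.
Cooling required: 16.7 − (3.830) = 12.870 °C.

12.9 °C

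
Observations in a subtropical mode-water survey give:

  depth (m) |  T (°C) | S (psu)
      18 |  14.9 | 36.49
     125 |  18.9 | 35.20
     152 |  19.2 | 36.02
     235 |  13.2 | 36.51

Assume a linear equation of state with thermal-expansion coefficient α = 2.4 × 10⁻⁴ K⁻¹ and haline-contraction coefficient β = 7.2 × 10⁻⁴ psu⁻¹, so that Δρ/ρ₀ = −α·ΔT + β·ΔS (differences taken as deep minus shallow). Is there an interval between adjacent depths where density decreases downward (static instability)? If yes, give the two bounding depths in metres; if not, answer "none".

Evaluate Δρ/ρ₀ = −αΔT + βΔS across each adjacent pair:
  18–125 m: −αΔT+βΔS = −(2.4 × 10⁻⁴)(+4.0)+(7.2 × 10⁻⁴)(-1.29) = -1.9 × 10⁻³ → UNSTABLE
  125–152 m: −αΔT+βΔS = −(2.4 × 10⁻⁴)(+0.3)+(7.2 × 10⁻⁴)(+0.82) = 5.2 × 10⁻⁴ → stable
  152–235 m: −αΔT+βΔS = −(2.4 × 10⁻⁴)(-6.0)+(7.2 × 10⁻⁴)(+0.49) = 1.8 × 10⁻³ → stable
The 18–125 m interval has Δρ < 0: lighter water underlies denser water.

18–125 m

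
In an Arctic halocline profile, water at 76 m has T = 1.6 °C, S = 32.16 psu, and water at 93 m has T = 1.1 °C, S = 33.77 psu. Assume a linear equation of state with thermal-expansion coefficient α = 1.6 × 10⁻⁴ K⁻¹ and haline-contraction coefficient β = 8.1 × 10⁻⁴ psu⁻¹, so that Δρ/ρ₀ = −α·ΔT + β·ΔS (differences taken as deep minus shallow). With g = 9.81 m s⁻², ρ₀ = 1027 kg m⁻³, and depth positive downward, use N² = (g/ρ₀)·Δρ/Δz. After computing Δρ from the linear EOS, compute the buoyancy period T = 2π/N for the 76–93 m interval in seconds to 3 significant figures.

ΔT = -0.5 K, ΔS = +1.61 psu (deep − shallow).
Δρ/ρ₀ = −αΔT + βΔS = 8.00 × 10⁻⁵ + 1.3041 × 10⁻³ = 1.3841 × 10⁻³, so Δρ ≈ 1.421 kg m⁻³.
N² = (g/ρ₀)·Δρ/Δz = g·(Δρ/ρ₀)/Δz = 9.81 × 1.3841 × 10⁻³ / 17 = 7.9871 × 10⁻⁴ s⁻².
N = √(7.9871 × 10⁻⁴) = 0.028261 rad s⁻¹ → T = 2π/N = 222.33 s ≈ 222 s.

222 s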